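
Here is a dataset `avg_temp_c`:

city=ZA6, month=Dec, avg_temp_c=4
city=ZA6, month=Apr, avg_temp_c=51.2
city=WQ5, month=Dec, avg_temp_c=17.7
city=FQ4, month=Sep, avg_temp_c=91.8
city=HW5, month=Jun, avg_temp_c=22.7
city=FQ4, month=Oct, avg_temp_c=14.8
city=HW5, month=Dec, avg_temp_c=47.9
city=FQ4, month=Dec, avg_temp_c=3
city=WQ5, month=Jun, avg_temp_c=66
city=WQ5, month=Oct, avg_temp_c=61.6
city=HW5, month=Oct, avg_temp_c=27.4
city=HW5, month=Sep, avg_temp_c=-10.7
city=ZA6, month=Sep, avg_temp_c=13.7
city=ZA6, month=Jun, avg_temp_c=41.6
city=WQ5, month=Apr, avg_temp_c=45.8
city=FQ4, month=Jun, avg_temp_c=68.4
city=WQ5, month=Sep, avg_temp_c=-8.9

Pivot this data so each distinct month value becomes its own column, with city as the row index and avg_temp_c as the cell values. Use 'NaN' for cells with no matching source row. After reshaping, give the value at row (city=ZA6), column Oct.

No long-format row has city=ZA6 and month=Oct, so the cell is NaN.

NaN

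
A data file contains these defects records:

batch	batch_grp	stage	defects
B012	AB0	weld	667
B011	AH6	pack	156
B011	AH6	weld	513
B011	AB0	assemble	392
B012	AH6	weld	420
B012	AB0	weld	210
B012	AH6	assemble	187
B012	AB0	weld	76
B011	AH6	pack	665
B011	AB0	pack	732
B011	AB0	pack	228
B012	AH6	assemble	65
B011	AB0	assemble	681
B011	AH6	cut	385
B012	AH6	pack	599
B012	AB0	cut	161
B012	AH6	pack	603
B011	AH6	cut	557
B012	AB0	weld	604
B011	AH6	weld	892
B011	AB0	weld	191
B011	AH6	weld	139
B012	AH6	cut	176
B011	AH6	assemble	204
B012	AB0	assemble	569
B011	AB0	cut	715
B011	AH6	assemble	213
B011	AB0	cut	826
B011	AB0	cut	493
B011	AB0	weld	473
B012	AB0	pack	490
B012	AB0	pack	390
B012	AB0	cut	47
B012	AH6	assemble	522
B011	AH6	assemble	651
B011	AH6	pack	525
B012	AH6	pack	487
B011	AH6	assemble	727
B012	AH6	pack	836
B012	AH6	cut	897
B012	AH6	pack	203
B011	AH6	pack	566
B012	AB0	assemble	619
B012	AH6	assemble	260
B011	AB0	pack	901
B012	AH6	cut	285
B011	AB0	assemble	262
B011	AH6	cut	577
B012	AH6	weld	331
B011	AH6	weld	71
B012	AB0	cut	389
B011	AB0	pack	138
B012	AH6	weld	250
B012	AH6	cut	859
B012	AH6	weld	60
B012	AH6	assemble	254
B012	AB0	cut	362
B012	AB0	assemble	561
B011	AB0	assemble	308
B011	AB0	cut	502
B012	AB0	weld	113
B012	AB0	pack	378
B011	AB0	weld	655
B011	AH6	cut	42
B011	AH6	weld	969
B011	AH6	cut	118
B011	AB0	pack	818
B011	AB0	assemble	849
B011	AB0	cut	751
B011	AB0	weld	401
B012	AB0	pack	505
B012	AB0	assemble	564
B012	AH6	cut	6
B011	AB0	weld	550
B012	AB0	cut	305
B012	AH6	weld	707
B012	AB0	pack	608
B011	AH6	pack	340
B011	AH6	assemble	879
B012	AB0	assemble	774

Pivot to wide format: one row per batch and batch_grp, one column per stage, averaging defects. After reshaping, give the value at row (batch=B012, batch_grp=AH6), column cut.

Rows with batch=B012, batch_grp=AH6 and stage=cut: defects values are 176, 897, 285, 859, 6.
(176 + 897 + 285 + 859 + 6) / 5 = 444.60.

444.60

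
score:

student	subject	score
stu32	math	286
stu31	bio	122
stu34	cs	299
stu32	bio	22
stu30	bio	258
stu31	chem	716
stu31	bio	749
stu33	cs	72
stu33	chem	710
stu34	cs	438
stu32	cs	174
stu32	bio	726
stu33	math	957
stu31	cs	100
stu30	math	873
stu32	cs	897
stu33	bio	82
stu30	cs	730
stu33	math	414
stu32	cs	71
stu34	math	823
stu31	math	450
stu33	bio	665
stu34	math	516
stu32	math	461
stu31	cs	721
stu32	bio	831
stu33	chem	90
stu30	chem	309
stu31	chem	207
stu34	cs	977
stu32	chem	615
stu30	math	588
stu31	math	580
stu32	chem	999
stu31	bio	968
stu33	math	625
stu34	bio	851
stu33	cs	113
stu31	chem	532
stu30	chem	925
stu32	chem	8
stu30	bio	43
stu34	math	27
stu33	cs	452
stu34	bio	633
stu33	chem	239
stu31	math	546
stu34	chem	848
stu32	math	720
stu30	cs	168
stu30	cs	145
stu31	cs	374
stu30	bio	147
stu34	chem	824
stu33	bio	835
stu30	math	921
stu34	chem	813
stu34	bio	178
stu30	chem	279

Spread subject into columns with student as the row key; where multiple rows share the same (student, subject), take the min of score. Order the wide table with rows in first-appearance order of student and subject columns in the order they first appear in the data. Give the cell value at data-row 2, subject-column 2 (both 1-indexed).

With rows in first-appearance order of student, row 2 is student=stu31. subject columns in first-appearance order: math, bio, cs, chem; column 2 is bio.
Long rows with student=stu31, subject=bio: min(122, 749, 968) = 122.

122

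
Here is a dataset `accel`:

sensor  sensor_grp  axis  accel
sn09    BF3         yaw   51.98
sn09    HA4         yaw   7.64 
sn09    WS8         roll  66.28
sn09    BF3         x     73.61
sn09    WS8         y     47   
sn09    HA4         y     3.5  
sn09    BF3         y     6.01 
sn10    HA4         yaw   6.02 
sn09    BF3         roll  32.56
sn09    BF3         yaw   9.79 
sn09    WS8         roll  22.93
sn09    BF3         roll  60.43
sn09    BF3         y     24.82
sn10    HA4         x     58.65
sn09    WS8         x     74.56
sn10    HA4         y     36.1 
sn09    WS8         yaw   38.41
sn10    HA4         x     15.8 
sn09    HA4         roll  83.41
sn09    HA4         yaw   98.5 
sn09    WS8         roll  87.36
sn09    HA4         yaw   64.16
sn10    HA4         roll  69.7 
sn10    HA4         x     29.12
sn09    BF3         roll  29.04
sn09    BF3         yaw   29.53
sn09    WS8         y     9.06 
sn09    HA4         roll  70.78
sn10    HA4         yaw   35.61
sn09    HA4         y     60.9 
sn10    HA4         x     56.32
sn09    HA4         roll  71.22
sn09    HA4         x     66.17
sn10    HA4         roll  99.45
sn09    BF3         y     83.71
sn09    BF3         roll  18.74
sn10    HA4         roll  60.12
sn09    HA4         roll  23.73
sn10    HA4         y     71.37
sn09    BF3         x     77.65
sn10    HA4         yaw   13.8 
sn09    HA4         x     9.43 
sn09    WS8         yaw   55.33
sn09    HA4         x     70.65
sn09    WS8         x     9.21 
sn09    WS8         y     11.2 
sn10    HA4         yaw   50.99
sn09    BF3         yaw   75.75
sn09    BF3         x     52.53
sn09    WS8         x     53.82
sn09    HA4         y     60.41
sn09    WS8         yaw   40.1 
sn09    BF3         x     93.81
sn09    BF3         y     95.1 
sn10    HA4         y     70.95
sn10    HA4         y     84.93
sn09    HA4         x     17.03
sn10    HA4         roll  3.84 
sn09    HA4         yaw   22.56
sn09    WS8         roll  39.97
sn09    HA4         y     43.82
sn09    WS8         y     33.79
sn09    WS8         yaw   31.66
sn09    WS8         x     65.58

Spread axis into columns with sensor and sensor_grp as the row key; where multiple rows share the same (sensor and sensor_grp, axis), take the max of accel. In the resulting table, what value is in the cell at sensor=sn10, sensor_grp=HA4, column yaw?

Rows with sensor=sn10, sensor_grp=HA4 and axis=yaw: accel values are 6.02, 35.61, 13.8, 50.99.
max(6.02, 35.61, 13.8, 50.99) = 50.99.

50.99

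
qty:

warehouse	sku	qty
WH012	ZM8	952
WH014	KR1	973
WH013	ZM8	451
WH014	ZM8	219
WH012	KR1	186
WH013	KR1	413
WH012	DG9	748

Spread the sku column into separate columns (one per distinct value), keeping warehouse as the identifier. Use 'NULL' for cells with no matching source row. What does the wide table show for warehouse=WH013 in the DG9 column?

No long-format row has warehouse=WH013 and sku=DG9, so the cell is NULL.

NULL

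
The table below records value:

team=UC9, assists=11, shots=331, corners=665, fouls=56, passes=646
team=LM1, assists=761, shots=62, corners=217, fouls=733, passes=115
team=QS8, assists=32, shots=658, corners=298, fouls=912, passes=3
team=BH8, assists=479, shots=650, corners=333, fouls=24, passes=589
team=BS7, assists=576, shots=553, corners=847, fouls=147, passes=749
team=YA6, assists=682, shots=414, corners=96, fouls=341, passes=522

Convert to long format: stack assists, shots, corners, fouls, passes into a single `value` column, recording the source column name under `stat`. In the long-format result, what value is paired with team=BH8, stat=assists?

Unpivoting turns each (team, wide-column) pair into one long row.
The wide cell at row BH8, column assists holds 479, so the long row (BH8, assists) has value=479.

479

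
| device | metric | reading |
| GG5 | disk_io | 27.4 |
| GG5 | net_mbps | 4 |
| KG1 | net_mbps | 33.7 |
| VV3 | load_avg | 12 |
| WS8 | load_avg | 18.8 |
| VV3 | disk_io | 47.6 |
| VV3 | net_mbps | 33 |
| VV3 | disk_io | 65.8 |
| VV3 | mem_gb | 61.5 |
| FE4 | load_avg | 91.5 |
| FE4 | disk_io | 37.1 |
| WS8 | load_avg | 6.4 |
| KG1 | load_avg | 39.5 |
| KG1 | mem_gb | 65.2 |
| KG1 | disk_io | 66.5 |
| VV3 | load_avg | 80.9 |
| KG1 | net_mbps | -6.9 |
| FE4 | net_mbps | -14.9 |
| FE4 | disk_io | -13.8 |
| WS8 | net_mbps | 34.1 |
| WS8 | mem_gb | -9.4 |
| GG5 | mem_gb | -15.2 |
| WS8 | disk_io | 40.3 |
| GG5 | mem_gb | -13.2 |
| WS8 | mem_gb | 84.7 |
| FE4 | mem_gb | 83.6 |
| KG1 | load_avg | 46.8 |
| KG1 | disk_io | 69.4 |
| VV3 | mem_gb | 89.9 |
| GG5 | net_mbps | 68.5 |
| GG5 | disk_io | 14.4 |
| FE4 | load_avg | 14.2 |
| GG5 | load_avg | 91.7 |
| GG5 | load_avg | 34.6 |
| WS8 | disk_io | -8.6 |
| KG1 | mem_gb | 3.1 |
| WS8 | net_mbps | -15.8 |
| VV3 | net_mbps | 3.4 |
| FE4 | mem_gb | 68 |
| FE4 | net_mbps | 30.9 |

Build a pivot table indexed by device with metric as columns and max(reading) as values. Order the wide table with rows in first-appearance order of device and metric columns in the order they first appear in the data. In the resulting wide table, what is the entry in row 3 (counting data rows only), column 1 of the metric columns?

With rows in first-appearance order of device, row 3 is device=VV3. metric columns in first-appearance order: disk_io, net_mbps, load_avg, mem_gb; column 1 is disk_io.
Long rows with device=VV3, metric=disk_io: max(47.6, 65.8) = 65.8.

65.8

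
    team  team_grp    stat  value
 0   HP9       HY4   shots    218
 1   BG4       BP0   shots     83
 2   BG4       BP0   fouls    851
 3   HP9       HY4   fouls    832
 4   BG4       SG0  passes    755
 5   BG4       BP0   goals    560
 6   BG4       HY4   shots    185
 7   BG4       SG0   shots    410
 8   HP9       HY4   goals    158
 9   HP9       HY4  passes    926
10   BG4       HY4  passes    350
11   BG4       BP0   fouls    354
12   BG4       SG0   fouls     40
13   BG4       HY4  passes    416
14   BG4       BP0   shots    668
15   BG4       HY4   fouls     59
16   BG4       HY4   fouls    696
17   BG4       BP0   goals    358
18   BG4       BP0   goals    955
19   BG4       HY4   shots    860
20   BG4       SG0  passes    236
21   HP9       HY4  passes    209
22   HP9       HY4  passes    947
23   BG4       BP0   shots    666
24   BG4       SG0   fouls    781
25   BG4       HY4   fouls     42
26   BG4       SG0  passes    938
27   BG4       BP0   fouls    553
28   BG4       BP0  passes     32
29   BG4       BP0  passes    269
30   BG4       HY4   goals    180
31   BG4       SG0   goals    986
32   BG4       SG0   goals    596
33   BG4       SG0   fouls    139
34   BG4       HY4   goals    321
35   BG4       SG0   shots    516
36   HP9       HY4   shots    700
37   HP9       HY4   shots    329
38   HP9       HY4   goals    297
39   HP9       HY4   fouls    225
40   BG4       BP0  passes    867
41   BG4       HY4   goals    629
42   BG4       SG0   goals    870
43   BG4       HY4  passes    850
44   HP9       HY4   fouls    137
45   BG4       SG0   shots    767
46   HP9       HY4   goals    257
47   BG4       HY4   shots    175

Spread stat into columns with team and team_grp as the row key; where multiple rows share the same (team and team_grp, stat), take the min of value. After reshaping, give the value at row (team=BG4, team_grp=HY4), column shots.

Rows with team=BG4, team_grp=HY4 and stat=shots: value values are 185, 860, 175.
min(185, 860, 175) = 175.

175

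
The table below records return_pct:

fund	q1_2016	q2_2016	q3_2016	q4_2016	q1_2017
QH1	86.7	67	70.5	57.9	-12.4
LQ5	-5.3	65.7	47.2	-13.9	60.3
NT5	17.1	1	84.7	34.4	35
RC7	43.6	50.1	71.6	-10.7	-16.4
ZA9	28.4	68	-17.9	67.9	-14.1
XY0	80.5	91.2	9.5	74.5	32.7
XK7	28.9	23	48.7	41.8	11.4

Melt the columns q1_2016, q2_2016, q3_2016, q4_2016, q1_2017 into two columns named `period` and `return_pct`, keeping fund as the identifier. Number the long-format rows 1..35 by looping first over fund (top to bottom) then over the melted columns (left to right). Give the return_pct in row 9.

35 rows total (7 × 5). Row 9: index ⌊(9-1)/5⌋ = 1 into fund → LQ5; (9-1) mod 5 = 3 into the melted columns → q4_2016.
So row 9 is (LQ5, q4_2016, -13.9); return_pct = -13.9.

-13.9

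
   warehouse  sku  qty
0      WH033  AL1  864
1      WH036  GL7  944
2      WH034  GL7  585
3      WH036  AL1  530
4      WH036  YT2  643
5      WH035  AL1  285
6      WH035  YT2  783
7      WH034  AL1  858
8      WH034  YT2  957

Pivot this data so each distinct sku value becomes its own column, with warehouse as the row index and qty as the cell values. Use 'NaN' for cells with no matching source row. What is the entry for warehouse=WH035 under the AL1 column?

285

The long row with warehouse=WH035, sku=AL1 has qty=285.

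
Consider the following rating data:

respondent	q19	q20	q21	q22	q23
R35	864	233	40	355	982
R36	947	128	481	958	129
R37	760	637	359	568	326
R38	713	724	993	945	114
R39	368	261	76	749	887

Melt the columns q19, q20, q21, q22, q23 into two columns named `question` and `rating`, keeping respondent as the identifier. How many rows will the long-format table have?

25

5 respondent values × 5 melted columns = 25 rows.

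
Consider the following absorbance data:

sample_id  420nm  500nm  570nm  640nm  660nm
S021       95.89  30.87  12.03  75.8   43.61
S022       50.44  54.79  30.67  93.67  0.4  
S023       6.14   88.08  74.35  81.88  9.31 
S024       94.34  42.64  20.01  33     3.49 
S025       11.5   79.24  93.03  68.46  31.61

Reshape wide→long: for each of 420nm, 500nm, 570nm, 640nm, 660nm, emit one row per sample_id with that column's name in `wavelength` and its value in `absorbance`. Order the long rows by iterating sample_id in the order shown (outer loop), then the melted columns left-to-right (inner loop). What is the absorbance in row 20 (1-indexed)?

25 rows total (5 × 5). Row 20: index ⌊(20-1)/5⌋ = 3 into sample_id → S024; (20-1) mod 5 = 4 into the melted columns → 660nm.
So row 20 is (S024, 660nm, 3.49); absorbance = 3.49.

3.49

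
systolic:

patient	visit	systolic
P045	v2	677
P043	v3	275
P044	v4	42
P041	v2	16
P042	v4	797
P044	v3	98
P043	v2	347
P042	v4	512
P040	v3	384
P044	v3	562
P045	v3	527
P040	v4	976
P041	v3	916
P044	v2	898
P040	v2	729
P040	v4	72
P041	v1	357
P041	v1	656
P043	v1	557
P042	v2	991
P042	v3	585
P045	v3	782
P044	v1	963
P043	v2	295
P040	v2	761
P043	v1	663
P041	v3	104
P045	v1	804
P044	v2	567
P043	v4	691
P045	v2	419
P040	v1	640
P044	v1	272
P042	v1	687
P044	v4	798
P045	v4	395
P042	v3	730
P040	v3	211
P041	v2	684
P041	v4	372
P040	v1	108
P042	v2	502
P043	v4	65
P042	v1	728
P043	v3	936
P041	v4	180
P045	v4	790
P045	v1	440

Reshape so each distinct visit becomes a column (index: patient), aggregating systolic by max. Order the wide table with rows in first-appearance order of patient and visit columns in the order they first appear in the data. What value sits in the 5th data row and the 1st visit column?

With rows in first-appearance order of patient, row 5 is patient=P042. visit columns in first-appearance order: v2, v3, v4, v1; column 1 is v2.
Long rows with patient=P042, visit=v2: max(991, 502) = 991.

991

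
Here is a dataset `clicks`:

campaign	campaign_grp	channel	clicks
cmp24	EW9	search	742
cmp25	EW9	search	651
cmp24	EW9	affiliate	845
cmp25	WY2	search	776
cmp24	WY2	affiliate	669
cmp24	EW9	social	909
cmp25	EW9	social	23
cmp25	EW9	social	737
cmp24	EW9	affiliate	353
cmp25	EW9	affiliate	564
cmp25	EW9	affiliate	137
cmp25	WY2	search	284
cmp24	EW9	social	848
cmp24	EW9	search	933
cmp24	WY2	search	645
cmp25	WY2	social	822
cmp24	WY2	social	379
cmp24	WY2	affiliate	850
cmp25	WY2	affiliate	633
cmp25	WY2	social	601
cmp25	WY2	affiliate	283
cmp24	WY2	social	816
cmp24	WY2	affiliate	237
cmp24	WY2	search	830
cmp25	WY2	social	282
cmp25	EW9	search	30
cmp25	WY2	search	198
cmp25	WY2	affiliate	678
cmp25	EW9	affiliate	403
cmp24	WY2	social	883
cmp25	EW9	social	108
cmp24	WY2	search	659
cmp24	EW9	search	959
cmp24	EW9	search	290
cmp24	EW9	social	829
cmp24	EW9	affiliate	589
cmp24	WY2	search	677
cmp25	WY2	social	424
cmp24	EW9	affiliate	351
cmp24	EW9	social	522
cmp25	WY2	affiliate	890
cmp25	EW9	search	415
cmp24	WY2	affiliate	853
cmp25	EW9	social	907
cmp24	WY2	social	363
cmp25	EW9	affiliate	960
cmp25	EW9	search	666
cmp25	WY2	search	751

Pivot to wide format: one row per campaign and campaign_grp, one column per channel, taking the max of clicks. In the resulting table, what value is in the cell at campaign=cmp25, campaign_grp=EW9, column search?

666

Rows with campaign=cmp25, campaign_grp=EW9 and channel=search: clicks values are 651, 30, 415, 666.
max(651, 30, 415, 666) = 666.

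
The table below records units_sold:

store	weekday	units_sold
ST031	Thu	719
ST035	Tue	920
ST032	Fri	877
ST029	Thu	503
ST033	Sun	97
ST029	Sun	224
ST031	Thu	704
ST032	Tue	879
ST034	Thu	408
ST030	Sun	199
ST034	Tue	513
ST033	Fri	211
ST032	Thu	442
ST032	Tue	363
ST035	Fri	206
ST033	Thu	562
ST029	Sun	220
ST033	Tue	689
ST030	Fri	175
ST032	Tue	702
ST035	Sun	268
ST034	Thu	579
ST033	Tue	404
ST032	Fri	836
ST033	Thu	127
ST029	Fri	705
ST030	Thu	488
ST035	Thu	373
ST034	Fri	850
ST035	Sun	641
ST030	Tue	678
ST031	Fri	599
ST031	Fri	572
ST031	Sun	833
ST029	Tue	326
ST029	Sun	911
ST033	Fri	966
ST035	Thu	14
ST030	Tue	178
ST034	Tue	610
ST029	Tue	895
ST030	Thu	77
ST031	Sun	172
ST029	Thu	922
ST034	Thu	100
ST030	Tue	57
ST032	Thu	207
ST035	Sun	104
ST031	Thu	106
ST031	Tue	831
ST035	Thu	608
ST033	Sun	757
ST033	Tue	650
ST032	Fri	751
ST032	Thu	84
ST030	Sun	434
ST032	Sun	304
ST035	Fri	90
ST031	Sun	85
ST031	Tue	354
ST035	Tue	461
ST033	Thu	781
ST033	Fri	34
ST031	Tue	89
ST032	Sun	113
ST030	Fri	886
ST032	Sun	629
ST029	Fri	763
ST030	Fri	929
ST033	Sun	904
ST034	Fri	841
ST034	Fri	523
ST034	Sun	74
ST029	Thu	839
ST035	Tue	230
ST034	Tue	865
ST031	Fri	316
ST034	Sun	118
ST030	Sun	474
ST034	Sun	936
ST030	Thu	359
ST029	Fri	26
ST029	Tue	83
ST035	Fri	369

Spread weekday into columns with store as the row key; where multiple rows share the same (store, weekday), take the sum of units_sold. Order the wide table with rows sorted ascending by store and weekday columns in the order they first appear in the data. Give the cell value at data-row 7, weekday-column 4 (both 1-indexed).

1013

With rows sorted ascending by store, row 7 is store=ST035. weekday columns in first-appearance order: Thu, Tue, Fri, Sun; column 4 is Sun.
Long rows with store=ST035, weekday=Sun: 268 + 641 + 104 = 1013.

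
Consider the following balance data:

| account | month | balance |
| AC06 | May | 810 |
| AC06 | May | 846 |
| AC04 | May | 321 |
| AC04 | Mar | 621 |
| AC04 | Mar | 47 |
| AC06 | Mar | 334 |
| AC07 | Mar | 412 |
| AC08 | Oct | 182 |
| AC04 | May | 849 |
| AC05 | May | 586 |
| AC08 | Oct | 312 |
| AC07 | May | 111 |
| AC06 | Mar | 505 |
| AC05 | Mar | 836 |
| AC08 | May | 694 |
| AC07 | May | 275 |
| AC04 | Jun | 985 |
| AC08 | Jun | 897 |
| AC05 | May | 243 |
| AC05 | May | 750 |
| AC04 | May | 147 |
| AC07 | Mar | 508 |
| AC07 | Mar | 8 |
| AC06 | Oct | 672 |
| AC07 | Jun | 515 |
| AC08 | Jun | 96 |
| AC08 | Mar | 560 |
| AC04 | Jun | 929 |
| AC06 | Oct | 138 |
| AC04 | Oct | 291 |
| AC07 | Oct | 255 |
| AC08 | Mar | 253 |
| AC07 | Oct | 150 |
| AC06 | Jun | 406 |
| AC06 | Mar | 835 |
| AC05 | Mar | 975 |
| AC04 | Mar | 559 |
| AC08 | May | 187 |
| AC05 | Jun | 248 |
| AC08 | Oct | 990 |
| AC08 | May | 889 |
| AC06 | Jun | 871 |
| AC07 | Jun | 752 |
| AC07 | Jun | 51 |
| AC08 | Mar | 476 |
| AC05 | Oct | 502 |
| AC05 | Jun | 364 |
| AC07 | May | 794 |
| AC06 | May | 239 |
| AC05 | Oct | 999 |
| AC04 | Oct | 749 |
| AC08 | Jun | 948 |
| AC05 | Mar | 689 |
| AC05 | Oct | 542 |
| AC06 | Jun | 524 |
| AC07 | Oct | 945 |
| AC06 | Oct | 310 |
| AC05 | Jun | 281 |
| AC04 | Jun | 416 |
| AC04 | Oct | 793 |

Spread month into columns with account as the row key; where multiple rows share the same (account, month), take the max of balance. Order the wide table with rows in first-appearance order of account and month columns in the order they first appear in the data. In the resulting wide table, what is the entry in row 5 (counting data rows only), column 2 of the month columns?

975

With rows in first-appearance order of account, row 5 is account=AC05. month columns in first-appearance order: May, Mar, Oct, Jun; column 2 is Mar.
Long rows with account=AC05, month=Mar: max(836, 975, 689) = 975.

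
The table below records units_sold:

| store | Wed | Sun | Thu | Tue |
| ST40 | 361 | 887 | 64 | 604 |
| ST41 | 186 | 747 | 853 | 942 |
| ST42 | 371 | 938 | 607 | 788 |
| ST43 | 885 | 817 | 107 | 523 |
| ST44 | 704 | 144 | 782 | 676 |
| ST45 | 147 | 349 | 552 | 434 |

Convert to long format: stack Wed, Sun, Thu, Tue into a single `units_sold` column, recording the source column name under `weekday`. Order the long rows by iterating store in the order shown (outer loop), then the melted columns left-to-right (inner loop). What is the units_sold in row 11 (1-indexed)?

607

24 rows total (6 × 4). Row 11: index ⌊(11-1)/4⌋ = 2 into store → ST42; (11-1) mod 4 = 2 into the melted columns → Thu.
So row 11 is (ST42, Thu, 607); units_sold = 607.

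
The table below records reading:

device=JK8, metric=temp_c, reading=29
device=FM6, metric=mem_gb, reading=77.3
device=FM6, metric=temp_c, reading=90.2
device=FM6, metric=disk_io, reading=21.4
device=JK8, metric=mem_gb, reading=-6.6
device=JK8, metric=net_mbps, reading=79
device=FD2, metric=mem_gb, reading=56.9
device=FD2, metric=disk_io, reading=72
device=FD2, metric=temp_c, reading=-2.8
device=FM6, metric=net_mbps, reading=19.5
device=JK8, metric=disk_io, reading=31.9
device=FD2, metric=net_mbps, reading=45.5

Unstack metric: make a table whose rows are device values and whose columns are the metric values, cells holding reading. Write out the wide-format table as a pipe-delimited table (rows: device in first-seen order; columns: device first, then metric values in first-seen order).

Columns: device plus the 4 distinct metric values (temp_c, mem_gb, disk_io, net_mbps).
For example, row JK8 column temp_c takes reading=29 from the long row (JK8, temp_c).

| device | temp_c | mem_gb | disk_io | net_mbps |
| JK8 | 29 | -6.6 | 31.9 | 79 |
| FM6 | 90.2 | 77.3 | 21.4 | 19.5 |
| FD2 | -2.8 | 56.9 | 72 | 45.5 |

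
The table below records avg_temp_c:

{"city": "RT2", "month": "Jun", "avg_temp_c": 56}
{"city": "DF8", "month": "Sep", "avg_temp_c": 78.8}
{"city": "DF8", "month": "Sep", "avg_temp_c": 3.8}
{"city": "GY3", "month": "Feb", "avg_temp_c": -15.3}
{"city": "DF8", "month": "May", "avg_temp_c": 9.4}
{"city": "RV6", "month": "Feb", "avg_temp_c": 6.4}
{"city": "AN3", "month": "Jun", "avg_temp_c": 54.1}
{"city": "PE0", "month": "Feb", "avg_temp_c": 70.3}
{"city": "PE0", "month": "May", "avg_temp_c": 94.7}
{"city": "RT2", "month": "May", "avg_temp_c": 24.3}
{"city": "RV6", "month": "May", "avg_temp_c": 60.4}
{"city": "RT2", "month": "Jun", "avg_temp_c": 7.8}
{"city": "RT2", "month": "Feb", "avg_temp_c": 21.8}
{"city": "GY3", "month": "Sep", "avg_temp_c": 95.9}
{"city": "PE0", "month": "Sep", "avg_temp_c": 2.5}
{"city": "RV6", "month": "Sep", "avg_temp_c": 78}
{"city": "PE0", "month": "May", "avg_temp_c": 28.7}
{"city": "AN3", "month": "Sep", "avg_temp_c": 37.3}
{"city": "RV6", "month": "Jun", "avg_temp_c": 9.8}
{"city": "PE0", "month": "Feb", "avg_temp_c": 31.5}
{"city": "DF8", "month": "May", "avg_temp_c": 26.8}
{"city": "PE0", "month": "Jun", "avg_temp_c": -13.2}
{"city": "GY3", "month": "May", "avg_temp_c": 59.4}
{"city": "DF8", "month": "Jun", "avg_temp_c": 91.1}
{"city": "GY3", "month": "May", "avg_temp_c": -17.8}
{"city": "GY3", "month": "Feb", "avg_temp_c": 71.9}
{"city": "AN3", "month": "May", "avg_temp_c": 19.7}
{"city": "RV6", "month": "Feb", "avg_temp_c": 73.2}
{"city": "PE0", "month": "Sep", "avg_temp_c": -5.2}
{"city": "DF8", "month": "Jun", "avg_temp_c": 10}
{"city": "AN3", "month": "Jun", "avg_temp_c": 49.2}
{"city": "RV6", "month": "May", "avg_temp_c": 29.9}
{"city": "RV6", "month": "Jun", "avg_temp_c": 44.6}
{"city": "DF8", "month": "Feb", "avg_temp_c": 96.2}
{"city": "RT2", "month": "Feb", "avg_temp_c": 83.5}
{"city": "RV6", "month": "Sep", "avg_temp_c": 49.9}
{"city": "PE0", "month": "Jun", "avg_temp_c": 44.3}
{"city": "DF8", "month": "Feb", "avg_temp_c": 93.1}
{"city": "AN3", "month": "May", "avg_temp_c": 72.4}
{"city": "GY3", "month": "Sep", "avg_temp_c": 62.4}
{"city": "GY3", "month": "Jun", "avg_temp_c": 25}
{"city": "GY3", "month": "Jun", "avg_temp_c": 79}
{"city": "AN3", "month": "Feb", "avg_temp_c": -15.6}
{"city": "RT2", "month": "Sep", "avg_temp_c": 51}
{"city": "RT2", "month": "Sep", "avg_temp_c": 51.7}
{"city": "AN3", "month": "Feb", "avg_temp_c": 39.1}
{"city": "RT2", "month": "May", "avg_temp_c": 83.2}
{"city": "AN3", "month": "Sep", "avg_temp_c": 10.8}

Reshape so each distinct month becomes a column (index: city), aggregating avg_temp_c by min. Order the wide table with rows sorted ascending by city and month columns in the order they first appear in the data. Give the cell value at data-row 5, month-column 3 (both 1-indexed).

21.8

With rows sorted ascending by city, row 5 is city=RT2. month columns in first-appearance order: Jun, Sep, Feb, May; column 3 is Feb.
Long rows with city=RT2, month=Feb: min(21.8, 83.5) = 21.8.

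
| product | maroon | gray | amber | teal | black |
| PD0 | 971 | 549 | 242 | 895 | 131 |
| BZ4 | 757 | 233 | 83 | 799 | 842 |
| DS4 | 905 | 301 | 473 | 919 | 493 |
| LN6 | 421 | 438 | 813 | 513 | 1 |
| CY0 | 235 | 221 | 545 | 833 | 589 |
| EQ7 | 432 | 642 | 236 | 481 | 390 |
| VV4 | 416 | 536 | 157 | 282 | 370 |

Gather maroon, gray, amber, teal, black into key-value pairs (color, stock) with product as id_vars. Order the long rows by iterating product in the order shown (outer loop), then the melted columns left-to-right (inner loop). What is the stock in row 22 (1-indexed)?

221

35 rows total (7 × 5). Row 22: index ⌊(22-1)/5⌋ = 4 into product → CY0; (22-1) mod 5 = 1 into the melted columns → gray.
So row 22 is (CY0, gray, 221); stock = 221.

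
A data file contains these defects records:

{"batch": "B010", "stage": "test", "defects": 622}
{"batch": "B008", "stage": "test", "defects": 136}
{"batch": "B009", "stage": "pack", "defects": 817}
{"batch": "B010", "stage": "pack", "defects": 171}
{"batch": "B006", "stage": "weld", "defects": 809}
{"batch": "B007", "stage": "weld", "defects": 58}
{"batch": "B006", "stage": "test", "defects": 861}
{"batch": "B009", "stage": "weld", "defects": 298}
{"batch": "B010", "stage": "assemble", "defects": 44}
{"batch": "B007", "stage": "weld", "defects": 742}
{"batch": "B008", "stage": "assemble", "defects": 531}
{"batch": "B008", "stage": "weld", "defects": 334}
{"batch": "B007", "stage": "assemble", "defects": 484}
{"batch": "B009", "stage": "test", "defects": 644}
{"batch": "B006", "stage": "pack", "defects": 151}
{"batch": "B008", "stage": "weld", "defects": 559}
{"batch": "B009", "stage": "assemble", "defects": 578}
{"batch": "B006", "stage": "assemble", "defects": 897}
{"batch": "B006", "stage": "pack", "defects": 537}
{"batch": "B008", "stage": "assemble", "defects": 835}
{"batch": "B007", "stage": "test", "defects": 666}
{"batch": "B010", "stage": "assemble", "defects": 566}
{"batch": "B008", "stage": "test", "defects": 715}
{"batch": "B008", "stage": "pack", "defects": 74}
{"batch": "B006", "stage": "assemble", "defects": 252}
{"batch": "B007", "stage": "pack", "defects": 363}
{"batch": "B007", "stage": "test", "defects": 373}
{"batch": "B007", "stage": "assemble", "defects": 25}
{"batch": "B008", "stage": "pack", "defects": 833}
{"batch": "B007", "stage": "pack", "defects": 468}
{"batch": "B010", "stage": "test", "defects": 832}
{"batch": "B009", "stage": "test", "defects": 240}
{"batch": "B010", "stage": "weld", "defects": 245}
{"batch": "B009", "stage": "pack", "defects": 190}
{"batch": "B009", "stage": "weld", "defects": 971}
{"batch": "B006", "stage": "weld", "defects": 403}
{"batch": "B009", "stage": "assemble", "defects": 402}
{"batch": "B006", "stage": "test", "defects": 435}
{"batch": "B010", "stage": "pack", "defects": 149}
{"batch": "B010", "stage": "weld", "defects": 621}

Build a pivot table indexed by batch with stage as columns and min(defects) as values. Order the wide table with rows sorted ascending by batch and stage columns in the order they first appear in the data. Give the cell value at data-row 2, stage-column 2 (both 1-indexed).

363

With rows sorted ascending by batch, row 2 is batch=B007. stage columns in first-appearance order: test, pack, weld, assemble; column 2 is pack.
Long rows with batch=B007, stage=pack: min(363, 468) = 363.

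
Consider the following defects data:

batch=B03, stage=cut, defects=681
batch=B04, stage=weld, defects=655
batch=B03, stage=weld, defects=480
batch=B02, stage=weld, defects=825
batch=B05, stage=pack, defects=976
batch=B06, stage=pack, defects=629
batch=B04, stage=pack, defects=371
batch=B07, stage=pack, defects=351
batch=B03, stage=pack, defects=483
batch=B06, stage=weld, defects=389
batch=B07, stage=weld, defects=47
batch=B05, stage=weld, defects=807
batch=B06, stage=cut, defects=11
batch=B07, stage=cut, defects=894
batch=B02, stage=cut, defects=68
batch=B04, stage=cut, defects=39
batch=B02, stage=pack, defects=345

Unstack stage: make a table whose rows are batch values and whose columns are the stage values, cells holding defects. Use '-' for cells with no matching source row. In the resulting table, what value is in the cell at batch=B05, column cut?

No long-format row has batch=B05 and stage=cut, so the cell is -.

-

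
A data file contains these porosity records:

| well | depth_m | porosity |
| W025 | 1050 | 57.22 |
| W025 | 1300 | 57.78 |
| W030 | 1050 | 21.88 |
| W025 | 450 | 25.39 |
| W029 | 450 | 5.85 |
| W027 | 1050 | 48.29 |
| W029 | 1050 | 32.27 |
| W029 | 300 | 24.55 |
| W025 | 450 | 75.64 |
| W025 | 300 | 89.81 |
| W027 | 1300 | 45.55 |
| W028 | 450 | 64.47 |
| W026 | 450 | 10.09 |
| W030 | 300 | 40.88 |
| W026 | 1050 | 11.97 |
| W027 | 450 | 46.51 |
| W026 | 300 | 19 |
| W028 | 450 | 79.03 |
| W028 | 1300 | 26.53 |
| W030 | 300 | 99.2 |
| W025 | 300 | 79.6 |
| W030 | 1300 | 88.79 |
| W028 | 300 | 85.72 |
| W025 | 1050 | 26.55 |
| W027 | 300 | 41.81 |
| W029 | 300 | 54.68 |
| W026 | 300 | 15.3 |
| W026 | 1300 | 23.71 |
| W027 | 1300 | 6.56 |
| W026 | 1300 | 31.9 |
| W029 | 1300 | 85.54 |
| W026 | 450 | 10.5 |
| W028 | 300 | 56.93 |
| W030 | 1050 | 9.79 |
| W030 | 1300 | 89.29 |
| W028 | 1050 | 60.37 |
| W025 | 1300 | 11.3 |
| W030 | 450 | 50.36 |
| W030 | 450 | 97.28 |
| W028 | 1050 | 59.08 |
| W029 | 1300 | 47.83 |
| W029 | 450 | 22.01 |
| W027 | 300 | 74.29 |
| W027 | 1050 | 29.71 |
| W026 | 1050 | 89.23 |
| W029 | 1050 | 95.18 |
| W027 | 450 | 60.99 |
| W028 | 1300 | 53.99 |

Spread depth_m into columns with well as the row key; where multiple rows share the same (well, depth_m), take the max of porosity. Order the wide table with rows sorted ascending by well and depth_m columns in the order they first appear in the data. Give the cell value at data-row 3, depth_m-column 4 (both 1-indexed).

With rows sorted ascending by well, row 3 is well=W027. depth_m columns in first-appearance order: 1050, 1300, 450, 300; column 4 is 300.
Long rows with well=W027, depth_m=300: max(41.81, 74.29) = 74.29.

74.29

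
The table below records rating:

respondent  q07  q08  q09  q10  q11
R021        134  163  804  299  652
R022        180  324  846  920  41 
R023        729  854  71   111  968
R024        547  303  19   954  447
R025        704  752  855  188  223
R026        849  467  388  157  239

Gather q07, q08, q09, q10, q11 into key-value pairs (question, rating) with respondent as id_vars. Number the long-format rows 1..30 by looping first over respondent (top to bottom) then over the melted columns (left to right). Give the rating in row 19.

30 rows total (6 × 5). Row 19: index ⌊(19-1)/5⌋ = 3 into respondent → R024; (19-1) mod 5 = 3 into the melted columns → q10.
So row 19 is (R024, q10, 954); rating = 954.

954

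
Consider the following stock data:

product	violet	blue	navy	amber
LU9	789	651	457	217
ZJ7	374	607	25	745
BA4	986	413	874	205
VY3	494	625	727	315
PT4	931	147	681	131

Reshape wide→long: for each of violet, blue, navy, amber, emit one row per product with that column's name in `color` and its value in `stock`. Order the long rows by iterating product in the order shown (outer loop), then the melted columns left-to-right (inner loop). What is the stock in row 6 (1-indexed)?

607

20 rows total (5 × 4). Row 6: index ⌊(6-1)/4⌋ = 1 into product → ZJ7; (6-1) mod 4 = 1 into the melted columns → blue.
So row 6 is (ZJ7, blue, 607); stock = 607.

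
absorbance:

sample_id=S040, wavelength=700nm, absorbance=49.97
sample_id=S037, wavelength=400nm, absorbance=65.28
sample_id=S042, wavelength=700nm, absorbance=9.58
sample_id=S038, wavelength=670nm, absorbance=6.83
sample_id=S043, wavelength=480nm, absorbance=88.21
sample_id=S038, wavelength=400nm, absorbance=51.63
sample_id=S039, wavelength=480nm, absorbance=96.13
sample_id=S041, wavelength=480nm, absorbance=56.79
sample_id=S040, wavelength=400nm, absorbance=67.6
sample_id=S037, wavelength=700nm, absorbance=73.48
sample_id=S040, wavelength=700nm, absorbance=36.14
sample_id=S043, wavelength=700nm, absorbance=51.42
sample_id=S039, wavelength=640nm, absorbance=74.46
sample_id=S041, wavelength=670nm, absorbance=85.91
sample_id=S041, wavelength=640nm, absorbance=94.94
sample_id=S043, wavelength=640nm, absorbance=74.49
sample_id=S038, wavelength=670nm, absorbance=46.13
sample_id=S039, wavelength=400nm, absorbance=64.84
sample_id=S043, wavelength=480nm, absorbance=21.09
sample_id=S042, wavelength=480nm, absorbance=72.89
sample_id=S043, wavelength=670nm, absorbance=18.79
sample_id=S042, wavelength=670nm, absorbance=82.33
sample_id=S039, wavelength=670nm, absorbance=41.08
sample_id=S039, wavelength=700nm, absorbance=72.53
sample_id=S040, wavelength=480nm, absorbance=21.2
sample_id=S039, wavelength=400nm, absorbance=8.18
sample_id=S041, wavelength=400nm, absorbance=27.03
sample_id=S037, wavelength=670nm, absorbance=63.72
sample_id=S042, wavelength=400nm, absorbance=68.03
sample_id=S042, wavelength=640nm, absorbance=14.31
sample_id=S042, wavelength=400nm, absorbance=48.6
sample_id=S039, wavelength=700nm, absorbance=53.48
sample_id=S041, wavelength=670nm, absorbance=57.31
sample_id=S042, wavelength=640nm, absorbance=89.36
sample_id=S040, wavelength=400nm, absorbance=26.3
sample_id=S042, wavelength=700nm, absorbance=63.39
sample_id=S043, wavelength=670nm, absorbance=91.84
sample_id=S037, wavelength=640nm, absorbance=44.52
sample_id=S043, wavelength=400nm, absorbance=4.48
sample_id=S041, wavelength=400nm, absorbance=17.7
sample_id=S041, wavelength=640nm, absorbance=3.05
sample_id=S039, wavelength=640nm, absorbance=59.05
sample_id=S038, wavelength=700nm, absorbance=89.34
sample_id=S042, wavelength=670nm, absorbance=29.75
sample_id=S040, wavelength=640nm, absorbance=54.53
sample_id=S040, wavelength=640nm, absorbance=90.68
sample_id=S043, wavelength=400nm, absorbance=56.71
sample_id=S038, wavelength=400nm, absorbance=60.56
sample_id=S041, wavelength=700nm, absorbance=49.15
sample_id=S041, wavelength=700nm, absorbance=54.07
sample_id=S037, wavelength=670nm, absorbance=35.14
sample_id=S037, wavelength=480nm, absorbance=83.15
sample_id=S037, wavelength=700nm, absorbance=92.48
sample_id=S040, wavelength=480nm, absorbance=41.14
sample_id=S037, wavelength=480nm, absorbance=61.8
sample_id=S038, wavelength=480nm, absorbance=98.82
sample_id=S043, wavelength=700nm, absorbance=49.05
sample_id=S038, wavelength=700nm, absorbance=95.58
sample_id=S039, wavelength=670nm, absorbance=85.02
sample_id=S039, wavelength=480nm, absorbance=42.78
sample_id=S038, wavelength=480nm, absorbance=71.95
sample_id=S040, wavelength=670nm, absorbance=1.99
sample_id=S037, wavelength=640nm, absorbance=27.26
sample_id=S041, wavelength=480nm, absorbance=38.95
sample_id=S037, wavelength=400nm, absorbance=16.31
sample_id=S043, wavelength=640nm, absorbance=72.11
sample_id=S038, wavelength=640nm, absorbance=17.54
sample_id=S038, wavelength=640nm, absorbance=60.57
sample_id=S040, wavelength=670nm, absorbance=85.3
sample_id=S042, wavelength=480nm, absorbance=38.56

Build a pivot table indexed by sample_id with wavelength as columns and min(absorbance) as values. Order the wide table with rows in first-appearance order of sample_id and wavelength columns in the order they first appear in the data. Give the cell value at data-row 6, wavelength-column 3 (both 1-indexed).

With rows in first-appearance order of sample_id, row 6 is sample_id=S039. wavelength columns in first-appearance order: 700nm, 400nm, 670nm, 480nm, 640nm; column 3 is 670nm.
Long rows with sample_id=S039, wavelength=670nm: min(41.08, 85.02) = 41.08.

41.08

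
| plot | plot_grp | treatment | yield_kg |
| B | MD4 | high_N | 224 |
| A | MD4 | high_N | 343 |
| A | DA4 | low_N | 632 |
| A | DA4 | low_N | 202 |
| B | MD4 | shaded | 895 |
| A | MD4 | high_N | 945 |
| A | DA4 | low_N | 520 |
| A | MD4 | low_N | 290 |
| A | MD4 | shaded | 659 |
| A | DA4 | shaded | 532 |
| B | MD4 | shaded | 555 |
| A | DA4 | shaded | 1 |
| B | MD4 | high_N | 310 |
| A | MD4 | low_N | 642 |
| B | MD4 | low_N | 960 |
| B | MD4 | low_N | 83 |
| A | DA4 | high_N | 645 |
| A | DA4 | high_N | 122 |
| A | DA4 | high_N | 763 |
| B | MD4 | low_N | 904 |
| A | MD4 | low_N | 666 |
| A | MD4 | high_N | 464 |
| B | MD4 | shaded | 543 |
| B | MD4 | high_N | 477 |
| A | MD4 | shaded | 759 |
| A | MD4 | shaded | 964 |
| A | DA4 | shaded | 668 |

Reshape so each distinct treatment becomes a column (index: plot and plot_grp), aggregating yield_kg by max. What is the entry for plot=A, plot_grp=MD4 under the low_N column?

Rows with plot=A, plot_grp=MD4 and treatment=low_N: yield_kg values are 290, 642, 666.
max(290, 642, 666) = 666.

666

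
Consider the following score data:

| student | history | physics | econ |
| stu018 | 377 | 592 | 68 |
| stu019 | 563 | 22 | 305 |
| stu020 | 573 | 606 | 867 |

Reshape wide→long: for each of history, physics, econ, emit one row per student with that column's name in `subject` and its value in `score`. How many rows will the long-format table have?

3 student values × 3 melted columns = 9 rows.

9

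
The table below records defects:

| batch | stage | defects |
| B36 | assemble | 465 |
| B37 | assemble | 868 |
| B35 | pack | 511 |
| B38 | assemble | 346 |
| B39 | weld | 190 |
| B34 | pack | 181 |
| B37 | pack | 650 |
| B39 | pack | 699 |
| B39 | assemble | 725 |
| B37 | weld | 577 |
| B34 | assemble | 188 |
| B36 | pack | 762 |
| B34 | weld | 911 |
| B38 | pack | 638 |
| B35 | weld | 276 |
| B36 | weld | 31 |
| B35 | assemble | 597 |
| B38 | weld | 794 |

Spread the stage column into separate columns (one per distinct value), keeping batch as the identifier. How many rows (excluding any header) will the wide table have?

6 distinct batch values → 6 rows.

6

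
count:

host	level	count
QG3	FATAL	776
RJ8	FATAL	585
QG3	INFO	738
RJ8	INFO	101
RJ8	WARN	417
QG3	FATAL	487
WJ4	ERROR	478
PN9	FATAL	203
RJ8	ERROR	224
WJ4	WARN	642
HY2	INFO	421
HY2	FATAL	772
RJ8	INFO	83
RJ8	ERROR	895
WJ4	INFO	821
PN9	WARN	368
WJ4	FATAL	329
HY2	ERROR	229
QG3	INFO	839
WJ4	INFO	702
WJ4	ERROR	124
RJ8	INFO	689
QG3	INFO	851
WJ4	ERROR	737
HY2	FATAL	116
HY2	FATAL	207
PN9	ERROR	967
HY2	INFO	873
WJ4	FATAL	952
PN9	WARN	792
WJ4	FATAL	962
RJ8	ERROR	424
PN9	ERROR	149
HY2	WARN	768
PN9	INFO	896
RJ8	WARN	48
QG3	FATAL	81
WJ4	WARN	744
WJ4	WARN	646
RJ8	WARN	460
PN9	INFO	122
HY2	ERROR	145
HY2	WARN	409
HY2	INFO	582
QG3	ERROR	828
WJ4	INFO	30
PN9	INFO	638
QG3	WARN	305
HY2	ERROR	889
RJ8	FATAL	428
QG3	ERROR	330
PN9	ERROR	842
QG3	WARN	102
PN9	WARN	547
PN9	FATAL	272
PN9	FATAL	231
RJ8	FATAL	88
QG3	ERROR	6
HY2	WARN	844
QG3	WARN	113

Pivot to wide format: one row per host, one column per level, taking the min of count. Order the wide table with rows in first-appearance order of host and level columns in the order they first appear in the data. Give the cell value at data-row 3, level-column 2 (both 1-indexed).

30

With rows in first-appearance order of host, row 3 is host=WJ4. level columns in first-appearance order: FATAL, INFO, WARN, ERROR; column 2 is INFO.
Long rows with host=WJ4, level=INFO: min(821, 702, 30) = 30.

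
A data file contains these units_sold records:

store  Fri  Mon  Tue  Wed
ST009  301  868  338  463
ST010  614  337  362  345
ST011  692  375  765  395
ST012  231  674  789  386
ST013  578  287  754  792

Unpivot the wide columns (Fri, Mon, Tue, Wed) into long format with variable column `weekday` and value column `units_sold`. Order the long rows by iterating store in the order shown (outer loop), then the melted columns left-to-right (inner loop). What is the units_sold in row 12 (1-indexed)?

20 rows total (5 × 4). Row 12: index ⌊(12-1)/4⌋ = 2 into store → ST011; (12-1) mod 4 = 3 into the melted columns → Wed.
So row 12 is (ST011, Wed, 395); units_sold = 395.

395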